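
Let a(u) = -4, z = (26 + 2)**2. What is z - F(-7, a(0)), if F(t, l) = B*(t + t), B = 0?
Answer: 784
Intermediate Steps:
z = 784 (z = 28**2 = 784)
F(t, l) = 0 (F(t, l) = 0*(t + t) = 0*(2*t) = 0)
z - F(-7, a(0)) = 784 - 1*0 = 784 + 0 = 784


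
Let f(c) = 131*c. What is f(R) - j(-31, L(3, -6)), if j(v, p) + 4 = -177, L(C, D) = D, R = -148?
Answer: -19207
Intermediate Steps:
j(v, p) = -181 (j(v, p) = -4 - 177 = -181)
f(R) - j(-31, L(3, -6)) = 131*(-148) - 1*(-181) = -19388 + 181 = -19207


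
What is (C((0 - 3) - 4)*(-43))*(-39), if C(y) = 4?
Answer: 6708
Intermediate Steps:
(C((0 - 3) - 4)*(-43))*(-39) = (4*(-43))*(-39) = -172*(-39) = 6708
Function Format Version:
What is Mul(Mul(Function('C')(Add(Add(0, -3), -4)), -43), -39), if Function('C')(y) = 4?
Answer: 6708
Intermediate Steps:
Mul(Mul(Function('C')(Add(Add(0, -3), -4)), -43), -39) = Mul(Mul(4, -43), -39) = Mul(-172, -39) = 6708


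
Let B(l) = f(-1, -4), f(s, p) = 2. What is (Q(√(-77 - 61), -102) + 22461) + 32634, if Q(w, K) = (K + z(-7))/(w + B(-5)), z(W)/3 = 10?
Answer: 3911673/71 + 36*I*√138/71 ≈ 55094.0 + 5.9564*I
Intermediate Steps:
z(W) = 30 (z(W) = 3*10 = 30)
B(l) = 2
Q(w, K) = (30 + K)/(2 + w) (Q(w, K) = (K + 30)/(w + 2) = (30 + K)/(2 + w))
(Q(√(-77 - 61), -102) + 22461) + 32634 = ((30 - 102)/(2 + √(-77 - 61)) + 22461) + 32634 = (-72/(2 + √(-138)) + 22461) + 32634 = (-72/(2 + I*√138) + 22461) + 32634 = (22461 - 72/(2 + I*√138)) + 32634 = 55095 - 72/(2 + I*√138)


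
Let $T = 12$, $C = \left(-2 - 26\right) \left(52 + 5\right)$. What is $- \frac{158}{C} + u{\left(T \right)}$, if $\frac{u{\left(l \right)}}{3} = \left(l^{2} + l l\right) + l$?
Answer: $\frac{718279}{798} \approx 900.1$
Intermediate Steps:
$C = -1596$ ($C = \left(-28\right) 57 = -1596$)
$u{\left(l \right)} = 3 l + 6 l^{2}$ ($u{\left(l \right)} = 3 \left(\left(l^{2} + l l\right) + l\right) = 3 \left(\left(l^{2} + l^{2}\right) + l\right) = 3 \left(2 l^{2} + l\right) = 3 \left(l + 2 l^{2}\right) = 3 l + 6 l^{2}$)
$- \frac{158}{C} + u{\left(T \right)} = - \frac{158}{-1596} + 3 \cdot 12 \left(1 + 2 \cdot 12\right) = \left(-158\right) \left(- \frac{1}{1596}\right) + 3 \cdot 12 \left(1 + 24\right) = \frac{79}{798} + 3 \cdot 12 \cdot 25 = \frac{79}{798} + 900 = \frac{718279}{798}$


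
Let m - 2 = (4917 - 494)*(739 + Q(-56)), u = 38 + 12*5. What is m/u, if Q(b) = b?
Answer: 3020911/98 ≈ 30826.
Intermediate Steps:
u = 98 (u = 38 + 60 = 98)
m = 3020911 (m = 2 + (4917 - 494)*(739 - 56) = 2 + 4423*683 = 2 + 3020909 = 3020911)
m/u = 3020911/98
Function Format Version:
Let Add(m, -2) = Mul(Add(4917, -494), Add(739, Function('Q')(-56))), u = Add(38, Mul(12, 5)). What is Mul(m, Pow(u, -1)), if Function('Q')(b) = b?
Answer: Rational(3020911, 98) ≈ 30826.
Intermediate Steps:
u = 98 (u = Add(38, 60) = 98)
m = 3020911 (m = Add(2, Mul(Add(4917, -494), Add(739, -56))) = Add(2, Mul(4423, 683)) = Add(2, 3020909) = 3020911)
Mul(m, Pow(u, -1)) = Mul(3020911, Pow(98, -1)) = Mul(3020911, Rational(1, 98)) = Rational(3020911, 98)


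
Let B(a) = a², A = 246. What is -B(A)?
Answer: -60516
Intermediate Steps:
-B(A) = -1*246² = -1*60516 = -60516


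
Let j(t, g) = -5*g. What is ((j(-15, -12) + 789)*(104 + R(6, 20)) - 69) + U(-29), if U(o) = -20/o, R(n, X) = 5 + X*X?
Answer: 12530108/29 ≈ 4.3207e+5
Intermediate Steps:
R(n, X) = 5 + X²
((j(-15, -12) + 789)*(104 + R(6, 20)) - 69) + U(-29) = ((-5*(-12) + 789)*(104 + (5 + 20²)) - 69) - 20/(-29) = ((60 + 789)*(104 + (5 + 400)) - 69) - 20*(-1/29) = (849*(104 + 405) - 69) + 20/29 = (849*509 - 69) + 20/29 = (432141 - 69) + 20/29 = 432072 + 20/29 = 12530108/29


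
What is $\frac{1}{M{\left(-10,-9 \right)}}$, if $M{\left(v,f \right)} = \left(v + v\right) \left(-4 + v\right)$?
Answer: $\frac{1}{280} \approx 0.0035714$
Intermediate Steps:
$M{\left(v,f \right)} = 2 v \left(-4 + v\right)$
$\frac{1}{M{\left(-10,-9 \right)}} = \frac{1}{2 \left(-10\right) \left(-4 - 10\right)} = \frac{1}{2 \left(-10\right) \left(-14\right)} = \frac{1}{280}$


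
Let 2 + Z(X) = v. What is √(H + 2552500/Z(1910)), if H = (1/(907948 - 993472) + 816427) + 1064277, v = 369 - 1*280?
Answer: √326371830634587755/413366 ≈ 1382.0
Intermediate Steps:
v = 89 (v = 369 - 280 = 89)
Z(X) = 87 (Z(X) = -2 + 89 = 87)
H = 160845328895/85524 (H = (1/(-85524) + 816427) + 1064277 = (-1/85524 + 816427) + 1064277 = 69824102747/85524 + 1064277 = 160845328895/85524 ≈ 1.8807e+6)
√(H + 2552500/Z(1910)) = √(160845328895/85524 + 2552500/87) = √(1579093735985/826732) = √326371830634587755/413366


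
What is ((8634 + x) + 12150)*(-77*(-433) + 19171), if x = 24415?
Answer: 2373489888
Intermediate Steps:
((8634 + x) + 12150)*(-77*(-433) + 19171) = ((8634 + 24415) + 12150)*(-77*(-433) + 19171) = (33049 + 12150)*(33341 + 19171) = 45199*52512 = 2373489888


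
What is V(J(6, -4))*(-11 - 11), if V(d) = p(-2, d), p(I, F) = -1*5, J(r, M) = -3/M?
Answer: 110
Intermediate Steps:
p(I, F) = -5
V(d) = -5
V(J(6, -4))*(-11 - 11) = -5*(-11 - 11) = -5*(-22) = 110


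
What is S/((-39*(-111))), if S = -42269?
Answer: -42269/4329 ≈ -9.7641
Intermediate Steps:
S/((-39*(-111))) = -42269/((-39*(-111))) = -42269/4329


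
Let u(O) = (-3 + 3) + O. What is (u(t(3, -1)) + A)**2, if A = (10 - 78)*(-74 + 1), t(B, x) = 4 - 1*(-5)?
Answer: 24730729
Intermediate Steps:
t(B, x) = 9 (t(B, x) = 4 + 5 = 9)
A = 4964 (A = -68*(-73) = 4964)
u(O) = O (u(O) = 0 + O = O)
(u(t(3, -1)) + A)**2 = (9 + 4964)**2 = 4973**2 = 24730729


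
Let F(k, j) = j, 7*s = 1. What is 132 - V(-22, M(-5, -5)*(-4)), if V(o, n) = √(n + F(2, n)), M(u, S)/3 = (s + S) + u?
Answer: 132 - 6*√322/7 ≈ 116.62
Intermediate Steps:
s = ⅐ (s = (⅐)*1 = ⅐ ≈ 0.14286)
M(u, S) = 3/7 + 3*S + 3*u (M(u, S) = 3*((⅐ + S) + u) = 3*(⅐ + S + u) = 3/7 + 3*S + 3*u)
V(o, n) = √2*√n (V(o, n) = √(n + n) = √(2*n) = √2*√n)
132 - V(-22, M(-5, -5)*(-4)) = 132 - √2*√((3/7 + 3*(-5) + 3*(-5))*(-4)) = 132 - √2*√((3/7 - 15 - 15)*(-4)) = 132 - √2*√(-207/7*(-4)) = 132 - √2*√(828/7) = 132 - √2*6*√161/7 = 132 - 6*√322/7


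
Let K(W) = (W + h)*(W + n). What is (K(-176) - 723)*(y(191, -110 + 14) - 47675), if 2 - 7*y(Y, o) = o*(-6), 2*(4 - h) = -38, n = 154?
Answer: -126221751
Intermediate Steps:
h = 23 (h = 4 - ½*(-38) = 4 + 19 = 23)
y(Y, o) = 2/7 + 6*o/7 (y(Y, o) = 2/7 - o*(-6)/7 = 2/7 - (-6)*o/7 = 2/7 + 6*o/7)
K(W) = (23 + W)*(154 + W) (K(W) = (W + 23)*(W + 154) = (23 + W)*(154 + W))
(K(-176) - 723)*(y(191, -110 + 14) - 47675) = ((3542 + (-176)² + 177*(-176)) - 723)*((2/7 + 6*(-110 + 14)/7) - 47675) = ((3542 + 30976 - 31152) - 723)*((2/7 + (6/7)*(-96)) - 47675) = (3366 - 723)*((2/7 - 576/7) - 47675) = 2643*(-82 - 47675) = 2643*(-47757) = -126221751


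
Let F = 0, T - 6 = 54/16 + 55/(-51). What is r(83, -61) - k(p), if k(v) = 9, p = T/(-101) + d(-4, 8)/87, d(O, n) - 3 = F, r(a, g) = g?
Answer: -70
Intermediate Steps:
T = 3385/408 (T = 6 + (54/16 + 55/(-51)) = 6 + (54*(1/16) + 55*(-1/51)) = 6 + (27/8 - 55/51) = 6 + 937/408 = 3385/408 ≈ 8.2966)
d(O, n) = 3 (d(O, n) = 3 + 0 = 3)
p = -56957/1195032 (p = (3385/408)/(-101) + 3/87 = (3385/408)*(-1/101) + 3*(1/87) = -3385/41208 + 1/29 = -56957/1195032 ≈ -0.047661)
r(83, -61) - k(p) = -61 - 1*9 = -61 - 9 = -70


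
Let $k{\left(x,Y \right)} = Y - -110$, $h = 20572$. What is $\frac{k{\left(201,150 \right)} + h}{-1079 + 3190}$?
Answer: $\frac{20832}{2111} \approx 9.8683$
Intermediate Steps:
$k{\left(x,Y \right)} = 110 + Y$ ($k{\left(x,Y \right)} = Y + 110 = 110 + Y$)
$\frac{k{\left(201,150 \right)} + h}{-1079 + 3190} = \frac{\left(110 + 150\right) + 20572}{-1079 + 3190} = \frac{260 + 20572}{2111} = 20832 \cdot \frac{1}{2111} = \frac{20832}{2111}$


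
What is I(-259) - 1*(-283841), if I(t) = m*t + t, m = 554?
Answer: 140096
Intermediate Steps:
I(t) = 555*t (I(t) = 554*t + t = 555*t)
I(-259) - 1*(-283841) = 555*(-259) - 1*(-283841) = -143745 + 283841 = 140096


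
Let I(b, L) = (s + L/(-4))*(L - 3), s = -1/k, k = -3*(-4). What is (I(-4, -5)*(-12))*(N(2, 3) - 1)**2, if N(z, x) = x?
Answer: 448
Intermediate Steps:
k = 12
s = -1/12 ≈ -0.083333
I(b, L) = (-3 + L)*(-1/12 - L/4) (I(b, L) = (-1/12 + L/(-4))*(L - 3) = (-1/12 + L*(-1/4))*(-3 + L) = (-1/12 - L/4)*(-3 + L) = (-3 + L)*(-1/12 - L/4))
(I(-4, -5)*(-12))*(N(2, 3) - 1)**2 = ((1/4 - 1/4*(-5)**2 + (2/3)*(-5))*(-12))*(3 - 1)**2 = ((1/4 - 1/4*25 - 10/3)*(-12))*2**2 = ((1/4 - 25/4 - 10/3)*(-12))*4 = -28/3*(-12)*4 = 112*4 = 448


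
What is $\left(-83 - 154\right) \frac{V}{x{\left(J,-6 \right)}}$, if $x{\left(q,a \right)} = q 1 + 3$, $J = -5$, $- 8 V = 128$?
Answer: $-1896$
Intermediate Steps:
$V = -16$ ($V = \left(- \frac{1}{8}\right) 128 = -16$)
$x{\left(q,a \right)} = 3 + q$ ($x{\left(q,a \right)} = q + 3 = 3 + q$)
$\left(-83 - 154\right) \frac{V}{x{\left(J,-6 \right)}} = \left(-83 - 154\right) \left(- \frac{16}{3 - 5}\right) = - 237 \left(- \frac{16}{-2}\right) = - 237 \left(\left(-16\right) \left(- \frac{1}{2}\right)\right) = \left(-237\right) 8 = -1896$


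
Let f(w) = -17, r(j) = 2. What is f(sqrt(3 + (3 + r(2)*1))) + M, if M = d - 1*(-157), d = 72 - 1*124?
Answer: 88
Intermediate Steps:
d = -52 (d = 72 - 124 = -52)
M = 105 (M = -52 - 1*(-157) = -52 + 157 = 105)
f(sqrt(3 + (3 + r(2)*1))) + M = -17 + 105 = 88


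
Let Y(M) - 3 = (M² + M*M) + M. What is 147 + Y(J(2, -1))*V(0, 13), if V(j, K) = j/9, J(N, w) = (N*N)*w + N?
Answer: 147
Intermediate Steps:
J(N, w) = N + w*N² (J(N, w) = N²*w + N = w*N² + N = N + w*N²)
V(j, K) = j/9 (V(j, K) = j*(⅑) = j/9)
Y(M) = 3 + M + 2*M² (Y(M) = 3 + ((M² + M*M) + M) = 3 + ((M² + M²) + M) = 3 + (2*M² + M) = 3 + (M + 2*M²) = 3 + M + 2*M²)
147 + Y(J(2, -1))*V(0, 13) = 147 + (3 + 2*(1 + 2*(-1)) + 2*(2*(1 + 2*(-1)))²)*((⅑)*0) = 147 + (3 + 2*(1 - 2) + 2*(2*(1 - 2))²)*0 = 147 + (3 + 2*(-1) + 2*(2*(-1))²)*0 = 147 + (3 - 2 + 2*(-2)²)*0 = 147 + (3 - 2 + 2*4)*0 = 147 + (3 - 2 + 8)*0 = 147 + 9*0 = 147 + 0 = 147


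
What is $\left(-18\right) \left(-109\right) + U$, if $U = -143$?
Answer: $1819$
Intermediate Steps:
$\left(-18\right) \left(-109\right) + U = \left(-18\right) \left(-109\right) - 143 = 1962 - 143 = 1819$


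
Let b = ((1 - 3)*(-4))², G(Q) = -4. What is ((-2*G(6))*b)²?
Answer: 262144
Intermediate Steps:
b = 64 (b = (-2*(-4))² = 8² = 64)
((-2*G(6))*b)² = (-2*(-4)*64)² = (8*64)² = 512² = 262144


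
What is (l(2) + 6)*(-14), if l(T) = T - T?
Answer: -84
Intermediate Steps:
l(T) = 0
(l(2) + 6)*(-14) = (0 + 6)*(-14) = 6*(-14) = -84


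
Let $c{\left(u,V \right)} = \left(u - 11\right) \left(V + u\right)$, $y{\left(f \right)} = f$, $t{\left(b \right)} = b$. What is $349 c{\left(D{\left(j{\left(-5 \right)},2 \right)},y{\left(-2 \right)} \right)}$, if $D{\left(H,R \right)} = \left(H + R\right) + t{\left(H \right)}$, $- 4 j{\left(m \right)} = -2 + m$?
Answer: $- \frac{26873}{4} \approx -6718.3$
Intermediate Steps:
$j{\left(m \right)} = \frac{1}{2} - \frac{m}{4}$ ($j{\left(m \right)} = - \frac{-2 + m}{4} = \frac{1}{2} - \frac{m}{4}$)
$D{\left(H,R \right)} = R + 2 H$ ($D{\left(H,R \right)} = \left(H + R\right) + H = R + 2 H$)
$c{\left(u,V \right)} = \left(-11 + u\right) \left(V + u\right)$
$349 c{\left(D{\left(j{\left(-5 \right)},2 \right)},y{\left(-2 \right)} \right)} = 349 \left(\left(2 + 2 \left(\frac{1}{2} - - \frac{5}{4}\right)\right)^{2} - -22 - 11 \left(2 + 2 \left(\frac{1}{2} - - \frac{5}{4}\right)\right) - 2 \left(2 + 2 \left(\frac{1}{2} - - \frac{5}{4}\right)\right)\right) = 349 \left(\left(2 + 2 \left(\frac{1}{2} + \frac{5}{4}\right)\right)^{2} + 22 - 11 \left(2 + 2 \left(\frac{1}{2} + \frac{5}{4}\right)\right) - 2 \left(2 + 2 \left(\frac{1}{2} + \frac{5}{4}\right)\right)\right) = 349 \left(\left(2 + 2 \cdot \frac{7}{4}\right)^{2} + 22 - 11 \left(2 + 2 \cdot \frac{7}{4}\right) - 2 \left(2 + 2 \cdot \frac{7}{4}\right)\right) = 349 \left(\left(2 + \frac{7}{2}\right)^{2} + 22 - 11 \left(2 + \frac{7}{2}\right) - 2 \left(2 + \frac{7}{2}\right)\right) = 349 \left(\left(\frac{11}{2}\right)^{2} + 22 - \frac{121}{2} - 11\right) = 349 \left(\frac{121}{4} + 22 - \frac{121}{2} - 11\right) = 349 \left(- \frac{77}{4}\right) = - \frac{26873}{4}$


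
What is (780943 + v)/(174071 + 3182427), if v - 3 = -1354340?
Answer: -286697/1678249 ≈ -0.17083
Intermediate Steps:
v = -1354337 (v = 3 - 1354340 = -1354337)
(780943 + v)/(174071 + 3182427) = (780943 - 1354337)/(174071 + 3182427) = -573394/3356498 = -573394*1/3356498 = -286697/1678249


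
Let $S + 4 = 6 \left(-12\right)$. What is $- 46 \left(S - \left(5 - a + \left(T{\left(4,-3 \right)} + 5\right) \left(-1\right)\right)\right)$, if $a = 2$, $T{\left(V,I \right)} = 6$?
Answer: $3128$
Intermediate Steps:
$S = -76$ ($S = -4 + 6 \left(-12\right) = -4 - 72 = -76$)
$- 46 \left(S - \left(5 - a + \left(T{\left(4,-3 \right)} + 5\right) \left(-1\right)\right)\right) = - 46 \left(-76 + \left(\left(2 - 5\right) - \left(6 + 5\right) \left(-1\right)\right)\right) = - 46 \left(-76 - \left(3 + 11 \left(-1\right)\right)\right) = - 46 \left(-76 - -8\right) = - 46 \left(-76 + \left(-3 + 11\right)\right) = - 46 \left(-76 + 8\right) = \left(-46\right) \left(-68\right) = 3128$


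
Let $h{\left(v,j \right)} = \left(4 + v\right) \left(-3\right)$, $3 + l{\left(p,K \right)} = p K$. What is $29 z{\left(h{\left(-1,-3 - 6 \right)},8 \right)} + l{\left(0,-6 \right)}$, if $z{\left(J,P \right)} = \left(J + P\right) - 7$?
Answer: $-235$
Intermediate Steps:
$l{\left(p,K \right)} = -3 + K p$ ($l{\left(p,K \right)} = -3 + p K = -3 + K p$)
$h{\left(v,j \right)} = -12 - 3 v$
$z{\left(J,P \right)} = -7 + J + P$
$29 z{\left(h{\left(-1,-3 - 6 \right)},8 \right)} + l{\left(0,-6 \right)} = 29 \left(-7 - 9 + 8\right) - 3 = 29 \left(-8\right) - 3 = -232 - 3 = -235$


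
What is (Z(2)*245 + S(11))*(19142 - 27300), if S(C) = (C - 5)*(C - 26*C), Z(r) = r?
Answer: 9463280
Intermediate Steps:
S(C) = -25*C*(-5 + C) (S(C) = (-5 + C)*(-25*C) = -25*C*(-5 + C))
(Z(2)*245 + S(11))*(19142 - 27300) = (2*245 + 25*11*(5 - 1*11))*(19142 - 27300) = (490 + 25*11*(5 - 11))*(-8158) = (490 + 25*11*(-6))*(-8158) = (490 - 1650)*(-8158) = -1160*(-8158) = 9463280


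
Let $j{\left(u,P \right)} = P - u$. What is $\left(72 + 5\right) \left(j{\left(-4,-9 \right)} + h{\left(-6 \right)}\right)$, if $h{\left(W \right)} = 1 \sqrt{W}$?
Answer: $-385 + 77 i \sqrt{6} \approx -385.0 + 188.61 i$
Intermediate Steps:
$h{\left(W \right)} = \sqrt{W}$
$\left(72 + 5\right) \left(j{\left(-4,-9 \right)} + h{\left(-6 \right)}\right) = \left(72 + 5\right) \left(\left(-9 - -4\right) + \sqrt{-6}\right) = 77 \left(\left(-9 + 4\right) + i \sqrt{6}\right) = 77 \left(-5 + i \sqrt{6}\right) = -385 + 77 i \sqrt{6}$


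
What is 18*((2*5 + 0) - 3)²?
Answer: 882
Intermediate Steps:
18*((2*5 + 0) - 3)² = 18*((10 + 0) - 3)² = 18*(10 - 3)² = 18*7² = 18*49 = 882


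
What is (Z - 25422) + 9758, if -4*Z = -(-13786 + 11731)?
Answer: -64711/4 ≈ -16178.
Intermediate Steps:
Z = -2055/4 (Z = -(-1)*(-13786 + 11731)/4 = -(-1)*(-2055)/4 = -¼*2055 = -2055/4 ≈ -513.75)
(Z - 25422) + 9758 = (-2055/4 - 25422) + 9758 = -103743/4 + 9758 = -64711/4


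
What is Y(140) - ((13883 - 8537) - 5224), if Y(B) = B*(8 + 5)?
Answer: 1698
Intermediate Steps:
Y(B) = 13*B (Y(B) = B*13 = 13*B)
Y(140) - ((13883 - 8537) - 5224) = 13*140 - ((13883 - 8537) - 5224) = 1820 - (5346 - 5224) = 1820 - 1*122 = 1820 - 122 = 1698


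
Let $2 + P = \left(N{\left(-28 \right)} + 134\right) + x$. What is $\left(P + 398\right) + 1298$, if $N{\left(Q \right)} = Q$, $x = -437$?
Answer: $1363$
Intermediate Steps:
$P = -333$ ($P = -2 + \left(\left(-28 + 134\right) - 437\right) = -2 + \left(106 - 437\right) = -2 - 331 = -333$)
$\left(P + 398\right) + 1298 = \left(-333 + 398\right) + 1298 = 65 + 1298 = 1363$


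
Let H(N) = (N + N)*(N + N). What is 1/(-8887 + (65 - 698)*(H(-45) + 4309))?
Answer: -1/7863784 ≈ -1.2717e-7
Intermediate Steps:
H(N) = 4*N² (H(N) = (2*N)*(2*N) = 4*N²)
1/(-8887 + (65 - 698)*(H(-45) + 4309)) = 1/(-8887 + (65 - 698)*(4*(-45)² + 4309)) = 1/(-8887 - 633*(4*2025 + 4309)) = 1/(-8887 - 633*(8100 + 4309)) = 1/(-8887 - 633*12409) = 1/(-8887 - 7854897) = 1/(-7863784) = -1/7863784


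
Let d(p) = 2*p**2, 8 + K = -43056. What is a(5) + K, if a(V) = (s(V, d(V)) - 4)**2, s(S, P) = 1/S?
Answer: -1076239/25 ≈ -43050.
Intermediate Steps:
K = -43064 (K = -8 - 43056 = -43064)
a(V) = (-4 + 1/V)**2 (a(V) = (1/V - 4)**2 = (-4 + 1/V)**2)
a(5) + K = (-1 + 4*5)**2/5**2 - 43064 = (-1 + 20)**2/25 - 43064 = (1/25)*19**2 - 43064 = (1/25)*361 - 43064 = 361/25 - 43064 = -1076239/25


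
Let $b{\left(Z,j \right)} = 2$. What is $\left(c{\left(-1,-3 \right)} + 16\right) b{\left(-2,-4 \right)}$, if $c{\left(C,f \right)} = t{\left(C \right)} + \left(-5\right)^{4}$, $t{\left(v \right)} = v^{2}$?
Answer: $1284$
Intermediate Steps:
$c{\left(C,f \right)} = 625 + C^{2}$ ($c{\left(C,f \right)} = C^{2} + \left(-5\right)^{4} = C^{2} + 625 = 625 + C^{2}$)
$\left(c{\left(-1,-3 \right)} + 16\right) b{\left(-2,-4 \right)} = \left(\left(625 + \left(-1\right)^{2}\right) + 16\right) 2 = \left(\left(625 + 1\right) + 16\right) 2 = \left(626 + 16\right) 2 = 642 \cdot 2 = 1284$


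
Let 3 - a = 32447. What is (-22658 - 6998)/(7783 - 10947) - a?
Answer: 25670618/791 ≈ 32453.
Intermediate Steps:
a = -32444 (a = 3 - 1*32447 = 3 - 32447 = -32444)
(-22658 - 6998)/(7783 - 10947) - a = (-22658 - 6998)/(7783 - 10947) - 1*(-32444) = -29656/(-3164) + 32444 = -29656*(-1/3164) + 32444 = 7414/791 + 32444 = 25670618/791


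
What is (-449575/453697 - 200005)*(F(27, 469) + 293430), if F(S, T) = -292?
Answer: -26599963003872280/453697 ≈ -5.8629e+10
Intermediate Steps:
(-449575/453697 - 200005)*(F(27, 469) + 293430) = (-449575/453697 - 200005)*(-292 + 293430) = (-449575*1/453697 - 200005)*293138 = (-449575/453697 - 200005)*293138 = -90742118060/453697*293138 = -26599963003872280/453697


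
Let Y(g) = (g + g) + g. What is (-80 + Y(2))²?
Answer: 5476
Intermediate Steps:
Y(g) = 3*g (Y(g) = 2*g + g = 3*g)
(-80 + Y(2))² = (-80 + 3*2)² = (-80 + 6)² = (-74)² = 5476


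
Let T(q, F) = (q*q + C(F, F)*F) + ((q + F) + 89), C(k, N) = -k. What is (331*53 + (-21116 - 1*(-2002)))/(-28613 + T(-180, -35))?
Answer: -1571/2436 ≈ -0.64491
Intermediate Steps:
T(q, F) = 89 + F + q + q² - F² (T(q, F) = (q*q + (-F)*F) + ((q + F) + 89) = (q² - F²) + ((F + q) + 89) = (q² - F²) + (89 + F + q) = 89 + F + q + q² - F²)
(331*53 + (-21116 - 1*(-2002)))/(-28613 + T(-180, -35)) = (331*53 + (-21116 - 1*(-2002)))/(-28613 + (89 - 35 - 180 + (-180)² - 1*(-35)²)) = (17543 + (-21116 + 2002))/(-28613 + (89 - 35 - 180 + 32400 - 1*1225)) = (17543 - 19114)/(-28613 + (89 - 35 - 180 + 32400 - 1225)) = -1571/(-28613 + 31049) = -1571/2436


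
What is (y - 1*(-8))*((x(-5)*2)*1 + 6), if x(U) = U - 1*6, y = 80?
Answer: -1408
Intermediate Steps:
x(U) = -6 + U (x(U) = U - 6 = -6 + U)
(y - 1*(-8))*((x(-5)*2)*1 + 6) = (80 - 1*(-8))*(((-6 - 5)*2)*1 + 6) = (80 + 8)*(-11*2*1 + 6) = 88*(-22*1 + 6) = 88*(-22 + 6) = 88*(-16) = -1408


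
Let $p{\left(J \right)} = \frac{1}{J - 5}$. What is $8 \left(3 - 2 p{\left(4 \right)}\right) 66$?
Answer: $2640$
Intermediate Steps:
$p{\left(J \right)} = \frac{1}{-5 + J}$ ($p{\left(J \right)} = \frac{1}{J - 5} = \frac{1}{-5 + J}$)
$8 \left(3 - 2 p{\left(4 \right)}\right) 66 = 8 \left(3 - \frac{2}{-5 + 4}\right) 66 = 8 \left(3 - \frac{2}{-1}\right) 66 = 8 \left(3 - -2\right) 66 = 8 \left(3 + 2\right) 66 = 8 \cdot 5 \cdot 66 = 40 \cdot 66 = 2640$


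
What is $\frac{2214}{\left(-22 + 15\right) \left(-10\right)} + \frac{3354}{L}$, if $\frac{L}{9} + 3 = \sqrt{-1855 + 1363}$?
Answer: $\frac{- 29167 i + 6642 \sqrt{123}}{105 \left(2 \sqrt{123} + 3 i\right)} \approx 29.397 - 16.499 i$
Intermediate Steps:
$L = -27 + 18 i \sqrt{123}$ ($L = -27 + 9 \sqrt{-1855 + 1363} = -27 + 9 \sqrt{-492} = -27 + 9 \cdot 2 i \sqrt{123} = -27 + 18 i \sqrt{123} \approx -27.0 + 199.63 i$)
$\frac{2214}{\left(-22 + 15\right) \left(-10\right)} + \frac{3354}{L} = \frac{2214}{\left(-22 + 15\right) \left(-10\right)} + \frac{3354}{-27 + 18 i \sqrt{123}} = \frac{2214}{\left(-7\right) \left(-10\right)} + \frac{3354}{-27 + 18 i \sqrt{123}} = \frac{2214}{70} + \frac{3354}{-27 + 18 i \sqrt{123}} = 2214 \cdot \frac{1}{70} + \frac{3354}{-27 + 18 i \sqrt{123}} = \frac{1107}{35} + \frac{3354}{-27 + 18 i \sqrt{123}}$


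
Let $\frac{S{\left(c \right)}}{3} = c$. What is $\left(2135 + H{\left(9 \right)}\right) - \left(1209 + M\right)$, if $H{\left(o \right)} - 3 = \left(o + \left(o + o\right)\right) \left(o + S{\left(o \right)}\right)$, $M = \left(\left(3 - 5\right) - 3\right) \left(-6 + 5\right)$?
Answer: $1896$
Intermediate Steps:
$S{\left(c \right)} = 3 c$
$M = 5$ ($M = \left(-2 - 3\right) \left(-1\right) = \left(-5\right) \left(-1\right) = 5$)
$H{\left(o \right)} = 3 + 12 o^{2}$ ($H{\left(o \right)} = 3 + \left(o + \left(o + o\right)\right) \left(o + 3 o\right) = 3 + \left(o + 2 o\right) 4 o = 3 + 3 o 4 o = 3 + 12 o^{2}$)
$\left(2135 + H{\left(9 \right)}\right) - \left(1209 + M\right) = \left(2135 + \left(3 + 12 \cdot 9^{2}\right)\right) - 1214 = \left(2135 + \left(3 + 12 \cdot 81\right)\right) - 1214 = \left(2135 + \left(3 + 972\right)\right) - 1214 = \left(2135 + 975\right) - 1214 = 3110 - 1214 = 1896$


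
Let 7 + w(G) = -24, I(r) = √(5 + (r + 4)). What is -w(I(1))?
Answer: 31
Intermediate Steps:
I(r) = √(9 + r) (I(r) = √(5 + (4 + r)) = √(9 + r))
w(G) = -31 (w(G) = -7 - 24 = -31)
-w(I(1)) = -1*(-31) = 31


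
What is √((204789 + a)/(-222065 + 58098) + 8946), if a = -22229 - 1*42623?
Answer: √240491849188115/163967 ≈ 94.579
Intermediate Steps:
a = -64852 (a = -22229 - 42623 = -64852)
√((204789 + a)/(-222065 + 58098) + 8946) = √((204789 - 64852)/(-222065 + 58098) + 8946) = √(139937/(-163967) + 8946) = √(139937*(-1/163967) + 8946) = √(-139937/163967 + 8946) = √(1466708845/163967) = √240491849188115/163967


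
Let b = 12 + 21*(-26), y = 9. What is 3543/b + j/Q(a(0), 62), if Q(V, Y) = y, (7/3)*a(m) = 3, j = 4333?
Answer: 760645/1602 ≈ 474.81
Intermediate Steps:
a(m) = 9/7 (a(m) = (3/7)*3 = 9/7)
Q(V, Y) = 9
b = -534 (b = 12 - 546 = -534)
3543/b + j/Q(a(0), 62) = 3543/(-534) + 4333/9 = 3543*(-1/534) + 4333*(⅑) = -1181/178 + 4333/9 = 760645/1602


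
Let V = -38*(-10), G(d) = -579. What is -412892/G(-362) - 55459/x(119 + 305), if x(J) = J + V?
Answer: 99951469/155172 ≈ 644.13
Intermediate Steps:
V = 380
x(J) = 380 + J (x(J) = J + 380 = 380 + J)
-412892/G(-362) - 55459/x(119 + 305) = -412892/(-579) - 55459/(380 + (119 + 305)) = -412892*(-1/579) - 55459/(380 + 424) = 412892/579 - 55459/804 = 99951469/155172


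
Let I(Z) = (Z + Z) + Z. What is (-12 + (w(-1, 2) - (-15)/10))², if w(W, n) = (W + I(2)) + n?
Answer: 49/4 ≈ 12.250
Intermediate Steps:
I(Z) = 3*Z (I(Z) = 2*Z + Z = 3*Z)
w(W, n) = 6 + W + n (w(W, n) = (W + 3*2) + n = (W + 6) + n = (6 + W) + n = 6 + W + n)
(-12 + (w(-1, 2) - (-15)/10))² = (-12 + ((6 - 1 + 2) - (-15)/10))² = (-12 + (7 - (-15)/10))² = (-12 + (7 - 1*(-3/2)))² = (-12 + (7 + 3/2))² = (-12 + 17/2)² = (-7/2)² = 49/4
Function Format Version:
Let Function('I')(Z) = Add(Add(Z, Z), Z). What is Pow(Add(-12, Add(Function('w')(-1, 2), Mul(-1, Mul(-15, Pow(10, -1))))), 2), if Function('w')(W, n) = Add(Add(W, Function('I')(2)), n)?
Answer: Rational(49, 4) ≈ 12.250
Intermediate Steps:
Function('I')(Z) = Mul(3, Z) (Function('I')(Z) = Add(Mul(2, Z), Z) = Mul(3, Z))
Function('w')(W, n) = Add(6, W, n) (Function('w')(W, n) = Add(Add(W, Mul(3, 2)), n) = Add(Add(W, 6), n) = Add(Add(6, W), n) = Add(6, W, n))
Pow(Add(-12, Add(Function('w')(-1, 2), Mul(-1, Mul(-15, Pow(10, -1))))), 2) = Pow(Add(-12, Add(Add(6, -1, 2), Mul(-1, Mul(-15, Pow(10, -1))))), 2) = Pow(Add(-12, Add(7, Mul(-1, Mul(-15, Rational(1, 10))))), 2) = Pow(Add(-12, Add(7, Mul(-1, Rational(-3, 2)))), 2) = Pow(Add(-12, Add(7, Rational(3, 2))), 2) = Pow(Add(-12, Rational(17, 2)), 2) = Pow(Rational(-7, 2), 2) = Rational(49, 4)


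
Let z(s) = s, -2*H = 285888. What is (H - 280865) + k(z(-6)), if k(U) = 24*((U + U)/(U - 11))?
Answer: -7204465/17 ≈ -4.2379e+5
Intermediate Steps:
H = -142944 (H = -1/2*285888 = -142944)
k(U) = 48*U/(-11 + U) (k(U) = 24*((2*U)/(-11 + U)) = 24*(2*U/(-11 + U)) = 48*U/(-11 + U))
(H - 280865) + k(z(-6)) = (-142944 - 280865) + 48*(-6)/(-11 - 6) = -423809 + 48*(-6)/(-17) = -423809 + 48*(-6)*(-1/17) = -423809 + 288/17 = -7204465/17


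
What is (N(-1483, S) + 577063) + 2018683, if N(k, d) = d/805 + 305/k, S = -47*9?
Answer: 3098839638156/1193815 ≈ 2.5957e+6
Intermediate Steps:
S = -423
N(k, d) = 305/k + d/805 (N(k, d) = d*(1/805) + 305/k = d/805 + 305/k = 305/k + d/805)
(N(-1483, S) + 577063) + 2018683 = ((305/(-1483) + (1/805)*(-423)) + 577063) + 2018683 = ((305*(-1/1483) - 423/805) + 577063) + 2018683 = ((-305/1483 - 423/805) + 577063) + 2018683 = (-872834/1193815 + 577063) + 2018683 = 688905592511/1193815 + 2018683 = 3098839638156/1193815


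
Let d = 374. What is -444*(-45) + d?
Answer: 20354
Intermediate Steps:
-444*(-45) + d = -444*(-45) + 374 = -74*(-270) + 374 = 19980 + 374 = 20354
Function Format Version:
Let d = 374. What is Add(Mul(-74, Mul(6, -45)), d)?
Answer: 20354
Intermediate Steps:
Add(Mul(-74, Mul(6, -45)), d) = Add(Mul(-74, Mul(6, -45)), 374) = Add(Mul(-74, -270), 374) = Add(19980, 374) = 20354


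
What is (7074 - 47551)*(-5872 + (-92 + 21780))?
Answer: -640184232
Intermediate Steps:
(7074 - 47551)*(-5872 + (-92 + 21780)) = -40477*(-5872 + 21688) = -40477*15816 = -640184232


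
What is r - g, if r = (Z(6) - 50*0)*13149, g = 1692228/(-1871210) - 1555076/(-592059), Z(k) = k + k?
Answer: 87403083129870406/553933360695 ≈ 1.5779e+5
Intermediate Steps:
Z(k) = 2*k
g = 953987472254/553933360695 (g = 1692228*(-1/1871210) - 1555076*(-1/592059) = -846114/935605 + 1555076/592059 = 953987472254/553933360695 ≈ 1.7222)
r = 157788 (r = (2*6 - 50*0)*13149 = (12 + 0)*13149 = 12*13149 = 157788)
r - g = 157788 - 1*953987472254/553933360695 = 157788 - 953987472254/553933360695 = 87403083129870406/553933360695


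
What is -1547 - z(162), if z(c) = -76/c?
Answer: -125269/81 ≈ -1546.5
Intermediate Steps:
-1547 - z(162) = -1547 - (-76)/162 = -1547 - 1*(-38/81) = -1547 + 38/81 = -125269/81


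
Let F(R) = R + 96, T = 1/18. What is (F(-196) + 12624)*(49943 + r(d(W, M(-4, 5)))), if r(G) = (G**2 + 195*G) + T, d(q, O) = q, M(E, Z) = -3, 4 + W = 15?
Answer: 5884795906/9 ≈ 6.5387e+8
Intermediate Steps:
T = 1/18 ≈ 0.055556
W = 11 (W = -4 + 15 = 11)
F(R) = 96 + R
r(G) = 1/18 + G**2 + 195*G (r(G) = (G**2 + 195*G) + 1/18 = 1/18 + G**2 + 195*G)
(F(-196) + 12624)*(49943 + r(d(W, M(-4, 5)))) = ((96 - 196) + 12624)*(49943 + (1/18 + 11**2 + 195*11)) = (-100 + 12624)*(49943 + (1/18 + 121 + 2145)) = 12524*(49943 + 40789/18) = 12524*(939763/18) = 5884795906/9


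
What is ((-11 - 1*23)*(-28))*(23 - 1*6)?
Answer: 16184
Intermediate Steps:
((-11 - 1*23)*(-28))*(23 - 1*6) = ((-11 - 23)*(-28))*(23 - 6) = -34*(-28)*17 = 952*17 = 16184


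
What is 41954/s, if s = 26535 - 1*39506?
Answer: -41954/12971 ≈ -3.2344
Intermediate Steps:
s = -12971 (s = 26535 - 39506 = -12971)
41954/s = 41954/(-12971) = 41954*(-1/12971) = -41954/12971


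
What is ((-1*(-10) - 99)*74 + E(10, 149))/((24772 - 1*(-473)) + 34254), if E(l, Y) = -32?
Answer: -2206/19833 ≈ -0.11123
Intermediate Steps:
((-1*(-10) - 99)*74 + E(10, 149))/((24772 - 1*(-473)) + 34254) = ((-1*(-10) - 99)*74 - 32)/((24772 - 1*(-473)) + 34254) = ((10 - 99)*74 - 32)/((24772 + 473) + 34254) = (-89*74 - 32)/(25245 + 34254) = (-6586 - 32)/59499 = -6618*1/59499 = -2206/19833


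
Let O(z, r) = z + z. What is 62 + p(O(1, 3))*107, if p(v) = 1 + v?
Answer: 383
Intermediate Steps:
O(z, r) = 2*z
62 + p(O(1, 3))*107 = 62 + (1 + 2*1)*107 = 62 + (1 + 2)*107 = 62 + 3*107 = 62 + 321 = 383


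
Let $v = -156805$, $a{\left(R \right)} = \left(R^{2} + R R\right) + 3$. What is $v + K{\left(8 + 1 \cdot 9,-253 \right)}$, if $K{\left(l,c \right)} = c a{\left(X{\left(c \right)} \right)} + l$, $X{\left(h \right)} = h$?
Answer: $-32546101$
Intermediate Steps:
$a{\left(R \right)} = 3 + 2 R^{2}$ ($a{\left(R \right)} = \left(R^{2} + R^{2}\right) + 3 = 2 R^{2} + 3 = 3 + 2 R^{2}$)
$K{\left(l,c \right)} = l + c \left(3 + 2 c^{2}\right)$ ($K{\left(l,c \right)} = c \left(3 + 2 c^{2}\right) + l = l + c \left(3 + 2 c^{2}\right)$)
$v + K{\left(8 + 1 \cdot 9,-253 \right)} = -156805 + \left(\left(8 + 1 \cdot 9\right) - 253 \left(3 + 2 \left(-253\right)^{2}\right)\right) = -156805 + \left(\left(8 + 9\right) - 253 \left(3 + 2 \cdot 64009\right)\right) = -156805 + \left(17 - 253 \left(3 + 128018\right)\right) = -156805 + \left(17 - 32389313\right) = -156805 - 32389296 = -32546101$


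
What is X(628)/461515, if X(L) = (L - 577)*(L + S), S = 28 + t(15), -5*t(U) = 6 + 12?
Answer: 166362/2307575 ≈ 0.072094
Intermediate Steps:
t(U) = -18/5 (t(U) = -(6 + 12)/5 = -⅕*18 = -18/5)
S = 122/5 (S = 28 - 18/5 = 122/5 ≈ 24.400)
X(L) = (-577 + L)*(122/5 + L) (X(L) = (L - 577)*(L + 122/5) = (-577 + L)*(122/5 + L))
X(628)/461515 = (-70394/5 + 628² - 2763/5*628)/461515 = (-70394/5 + 394384 - 1735164/5)*(1/461515) = (166362/5)*(1/461515) = 166362/2307575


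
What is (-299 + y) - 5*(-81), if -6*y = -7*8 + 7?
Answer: 685/6 ≈ 114.17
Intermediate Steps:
y = 49/6 (y = -(-7*8 + 7)/6 = -(-56 + 7)/6 = -⅙*(-49) = 49/6 ≈ 8.1667)
(-299 + y) - 5*(-81) = (-299 + 49/6) - 5*(-81) = -1745/6 + 405 = 685/6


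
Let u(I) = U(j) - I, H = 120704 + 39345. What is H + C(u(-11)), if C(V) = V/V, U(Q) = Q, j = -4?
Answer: 160050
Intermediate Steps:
H = 160049
u(I) = -4 - I
C(V) = 1
H + C(u(-11)) = 160049 + 1 = 160050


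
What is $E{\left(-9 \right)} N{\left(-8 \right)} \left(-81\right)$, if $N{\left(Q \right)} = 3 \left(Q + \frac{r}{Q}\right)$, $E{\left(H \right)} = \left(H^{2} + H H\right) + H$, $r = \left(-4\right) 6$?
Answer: $185895$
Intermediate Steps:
$r = -24$
$E{\left(H \right)} = H + 2 H^{2}$ ($E{\left(H \right)} = \left(H^{2} + H^{2}\right) + H = 2 H^{2} + H = H + 2 H^{2}$)
$N{\left(Q \right)} = - \frac{72}{Q} + 3 Q$ ($N{\left(Q \right)} = 3 \left(Q - \frac{24}{Q}\right) = - \frac{72}{Q} + 3 Q$)
$E{\left(-9 \right)} N{\left(-8 \right)} \left(-81\right) = - 9 \left(1 + 2 \left(-9\right)\right) \left(- \frac{72}{-8} + 3 \left(-8\right)\right) \left(-81\right) = - 9 \left(1 - 18\right) \left(\left(-72\right) \left(- \frac{1}{8}\right) - 24\right) \left(-81\right) = \left(-9\right) \left(-17\right) \left(9 - 24\right) \left(-81\right) = 153 \left(-15\right) \left(-81\right) = \left(-2295\right) \left(-81\right) = 185895$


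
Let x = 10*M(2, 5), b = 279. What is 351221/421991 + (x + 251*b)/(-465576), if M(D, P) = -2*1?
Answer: 133976900377/196468881816 ≈ 0.68192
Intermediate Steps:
M(D, P) = -2
x = -20 (x = 10*(-2) = -20)
351221/421991 + (x + 251*b)/(-465576) = 351221/421991 + (-20 + 251*279)/(-465576) = 351221*(1/421991) + (-20 + 70029)*(-1/465576) = 351221/421991 + 70009*(-1/465576) = 351221/421991 - 70009/465576 = 133976900377/196468881816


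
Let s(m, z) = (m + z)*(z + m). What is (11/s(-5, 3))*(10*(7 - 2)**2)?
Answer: 1375/2 ≈ 687.50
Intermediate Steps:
s(m, z) = (m + z)**2 (s(m, z) = (m + z)*(m + z) = (m + z)**2)
(11/s(-5, 3))*(10*(7 - 2)**2) = (11/((-5 + 3)**2))*(10*(7 - 2)**2) = (11/((-2)**2))*(10*5**2) = (11/4)*(10*25) = (11*(1/4))*250 = (11/4)*250 = 1375/2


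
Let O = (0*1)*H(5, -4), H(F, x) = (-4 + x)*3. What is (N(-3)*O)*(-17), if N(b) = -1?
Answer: 0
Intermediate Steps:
H(F, x) = -12 + 3*x
O = 0 (O = (0*1)*(-12 + 3*(-4)) = 0*(-12 - 12) = 0*(-24) = 0)
(N(-3)*O)*(-17) = -1*0*(-17) = 0*(-17) = 0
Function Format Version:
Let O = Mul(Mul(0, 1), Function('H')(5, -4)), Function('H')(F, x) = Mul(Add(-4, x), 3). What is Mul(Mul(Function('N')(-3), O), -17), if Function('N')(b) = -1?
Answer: 0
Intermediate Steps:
Function('H')(F, x) = Add(-12, Mul(3, x))
O = 0 (O = Mul(Mul(0, 1), Add(-12, Mul(3, -4))) = Mul(0, Add(-12, -12)) = Mul(0, -24) = 0)
Mul(Mul(Function('N')(-3), O), -17) = Mul(Mul(-1, 0), -17) = Mul(0, -17) = 0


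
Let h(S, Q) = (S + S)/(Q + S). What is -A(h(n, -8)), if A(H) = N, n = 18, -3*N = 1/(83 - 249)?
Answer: -1/498 ≈ -0.0020080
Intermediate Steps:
N = 1/498 (N = -1/(3*(83 - 249)) = -⅓/(-166) = -⅓*(-1/166) = 1/498 ≈ 0.0020080)
h(S, Q) = 2*S/(Q + S) (h(S, Q) = (2*S)/(Q + S) = 2*S/(Q + S))
A(H) = 1/498
-A(h(n, -8)) = -1*1/498 = -1/498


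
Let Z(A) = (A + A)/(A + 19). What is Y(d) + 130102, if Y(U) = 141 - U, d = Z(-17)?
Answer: 130260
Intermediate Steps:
Z(A) = 2*A/(19 + A) (Z(A) = (2*A)/(19 + A) = 2*A/(19 + A))
d = -17 (d = 2*(-17)/(19 - 17) = 2*(-17)/2 = 2*(-17)*(½) = -17)
Y(d) + 130102 = (141 - 1*(-17)) + 130102 = (141 + 17) + 130102 = 158 + 130102 = 130260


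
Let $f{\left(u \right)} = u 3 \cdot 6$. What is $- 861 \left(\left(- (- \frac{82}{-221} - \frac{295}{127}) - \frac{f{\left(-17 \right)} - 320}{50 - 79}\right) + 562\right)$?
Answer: $- \frac{380092473453}{813943} \approx -4.6698 \cdot 10^{5}$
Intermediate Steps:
$f{\left(u \right)} = 18 u$ ($f{\left(u \right)} = 3 u 6 = 18 u$)
$- 861 \left(\left(- (- \frac{82}{-221} - \frac{295}{127}) - \frac{f{\left(-17 \right)} - 320}{50 - 79}\right) + 562\right) = - 861 \left(\left(- (- \frac{82}{-221} - \frac{295}{127}) - \frac{18 \left(-17\right) - 320}{50 - 79}\right) + 562\right) = - 861 \left(\left(- (\left(-82\right) \left(- \frac{1}{221}\right) - \frac{295}{127}) - \frac{-306 - 320}{-29}\right) + 562\right) = - 861 \left(\left(- (\frac{82}{221} - \frac{295}{127}) - \left(-626\right) \left(- \frac{1}{29}\right)\right) + 562\right) = - 861 \left(\left(\left(-1\right) \left(- \frac{54781}{28067}\right) - \frac{626}{29}\right) + 562\right) = - 861 \left(\left(\frac{54781}{28067} - \frac{626}{29}\right) + 562\right) = - 861 \left(- \frac{15981293}{813943} + 562\right) = \left(-861\right) \frac{441454673}{813943} = - \frac{380092473453}{813943}$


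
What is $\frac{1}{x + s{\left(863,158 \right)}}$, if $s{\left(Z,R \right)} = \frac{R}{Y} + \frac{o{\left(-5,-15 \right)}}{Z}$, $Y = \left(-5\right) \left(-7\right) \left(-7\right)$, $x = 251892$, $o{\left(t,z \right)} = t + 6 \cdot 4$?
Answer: $\frac{211435}{53258653321} \approx 3.97 \cdot 10^{-6}$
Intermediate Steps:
$o{\left(t,z \right)} = 24 + t$ ($o{\left(t,z \right)} = t + 24 = 24 + t$)
$Y = -245$ ($Y = 35 \left(-7\right) = -245$)
$s{\left(Z,R \right)} = \frac{19}{Z} - \frac{R}{245}$ ($s{\left(Z,R \right)} = \frac{R}{-245} + \frac{24 - 5}{Z} = R \left(- \frac{1}{245}\right) + \frac{19}{Z} = - \frac{R}{245} + \frac{19}{Z} = \frac{19}{Z} - \frac{R}{245}$)
$\frac{1}{x + s{\left(863,158 \right)}} = \frac{1}{251892 + \left(\frac{19}{863} - \frac{158}{245}\right)} = \frac{1}{251892 - \frac{131699}{211435}} = \frac{1}{\frac{53258653321}{211435}} = \frac{211435}{53258653321}$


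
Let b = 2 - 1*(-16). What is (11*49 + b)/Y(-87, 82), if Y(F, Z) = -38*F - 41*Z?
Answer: -557/56 ≈ -9.9464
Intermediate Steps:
b = 18 (b = 2 + 16 = 18)
Y(F, Z) = -41*Z - 38*F
(11*49 + b)/Y(-87, 82) = (11*49 + 18)/(-41*82 - 38*(-87)) = (539 + 18)/(-3362 + 3306) = 557/(-56) = 557*(-1/56) = -557/56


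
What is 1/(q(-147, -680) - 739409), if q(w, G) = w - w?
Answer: -1/739409 ≈ -1.3524e-6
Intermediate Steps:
q(w, G) = 0
1/(q(-147, -680) - 739409) = 1/(0 - 739409) = 1/(-739409) = -1/739409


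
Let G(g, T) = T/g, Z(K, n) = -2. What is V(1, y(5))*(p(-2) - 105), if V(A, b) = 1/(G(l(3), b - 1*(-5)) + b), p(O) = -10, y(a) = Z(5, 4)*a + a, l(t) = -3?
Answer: 23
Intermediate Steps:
y(a) = -a (y(a) = -2*a + a = -a)
V(A, b) = 1/(-5/3 + 2*b/3) (V(A, b) = 1/((b - 1*(-5))/(-3) + b) = 1/((b + 5)*(-⅓) + b) = 1/((5 + b)*(-⅓) + b) = 1/((-5/3 - b/3) + b) = 1/(-5/3 + 2*b/3))
V(1, y(5))*(p(-2) - 105) = (3/(-5 + 2*(-1*5)))*(-10 - 105) = (3/(-5 + 2*(-5)))*(-115) = (3/(-5 - 10))*(-115) = (3/(-15))*(-115) = (3*(-1/15))*(-115) = -⅕*(-115) = 23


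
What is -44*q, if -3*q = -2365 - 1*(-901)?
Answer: -21472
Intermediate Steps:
q = 488 (q = -(-2365 - 1*(-901))/3 = -(-2365 + 901)/3 = -⅓*(-1464) = 488)
-44*q = -44*488 = -21472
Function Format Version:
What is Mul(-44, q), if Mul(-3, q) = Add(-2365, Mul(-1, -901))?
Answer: -21472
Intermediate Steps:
q = 488 (q = Mul(Rational(-1, 3), Add(-2365, Mul(-1, -901))) = Mul(Rational(-1, 3), Add(-2365, 901)) = Mul(Rational(-1, 3), -1464) = 488)
Mul(-44, q) = Mul(-44, 488) = -21472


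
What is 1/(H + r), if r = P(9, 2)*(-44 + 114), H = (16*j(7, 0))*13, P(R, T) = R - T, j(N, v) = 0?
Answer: 1/490 ≈ 0.0020408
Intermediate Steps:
H = 0 (H = (16*0)*13 = 0*13 = 0)
r = 490 (r = (9 - 1*2)*(-44 + 114) = (9 - 2)*70 = 7*70 = 490)
1/(H + r) = 1/(0 + 490) = 1/490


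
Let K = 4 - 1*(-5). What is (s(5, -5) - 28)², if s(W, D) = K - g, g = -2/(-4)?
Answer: 1521/4 ≈ 380.25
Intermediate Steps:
g = ½ (g = -2*(-¼) = ½ ≈ 0.50000)
K = 9 (K = 4 + 5 = 9)
s(W, D) = 17/2 (s(W, D) = 9 - 1*½ = 9 - ½ = 17/2)
(s(5, -5) - 28)² = (17/2 - 28)² = (-39/2)² = 1521/4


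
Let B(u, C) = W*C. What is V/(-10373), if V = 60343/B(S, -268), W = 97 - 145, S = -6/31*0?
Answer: -60343/133438272 ≈ -0.00045222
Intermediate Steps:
S = 0 (S = -6*1/31*0 = -6/31*0 = 0)
W = -48
B(u, C) = -48*C
V = 60343/12864 (V = 60343/((-48*(-268))) = 60343/12864 ≈ 4.6908)
V/(-10373) = (60343/12864)/(-10373) = (60343/12864)*(-1/10373) = -60343/133438272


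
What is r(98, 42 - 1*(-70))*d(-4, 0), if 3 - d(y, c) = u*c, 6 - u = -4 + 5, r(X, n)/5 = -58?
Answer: -870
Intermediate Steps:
r(X, n) = -290 (r(X, n) = 5*(-58) = -290)
u = 5 (u = 6 - (-4 + 5) = 6 - 1*1 = 6 - 1 = 5)
d(y, c) = 3 - 5*c
r(98, 42 - 1*(-70))*d(-4, 0) = -290*(3 - 5*0) = -290*(3 + 0) = -290*3 = -870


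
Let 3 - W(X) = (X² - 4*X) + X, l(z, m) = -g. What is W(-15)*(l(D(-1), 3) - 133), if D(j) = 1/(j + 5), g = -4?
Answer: 34443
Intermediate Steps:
D(j) = 1/(5 + j)
l(z, m) = 4 (l(z, m) = -1*(-4) = 4)
W(X) = 3 - X² + 3*X (W(X) = 3 - ((X² - 4*X) + X) = 3 - (X² - 3*X) = 3 + (-X² + 3*X) = 3 - X² + 3*X)
W(-15)*(l(D(-1), 3) - 133) = (3 - 1*(-15)² + 3*(-15))*(4 - 133) = (3 - 1*225 - 45)*(-129) = (3 - 225 - 45)*(-129) = -267*(-129) = 34443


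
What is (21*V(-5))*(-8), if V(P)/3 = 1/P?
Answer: 504/5 ≈ 100.80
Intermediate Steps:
V(P) = 3/P
(21*V(-5))*(-8) = (21*(3/(-5)))*(-8) = (21*(3*(-⅕)))*(-8) = (21*(-⅗))*(-8) = -63/5*(-8) = 504/5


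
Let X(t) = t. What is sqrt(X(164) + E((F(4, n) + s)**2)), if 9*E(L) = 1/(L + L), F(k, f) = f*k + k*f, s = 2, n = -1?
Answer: sqrt(212546)/36 ≈ 12.806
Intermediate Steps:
F(k, f) = 2*f*k (F(k, f) = f*k + f*k = 2*f*k)
E(L) = 1/(18*L) (E(L) = 1/(9*(L + L)) = 1/(9*((2*L))) = (1/(2*L))/9 = 1/(18*L))
sqrt(X(164) + E((F(4, n) + s)**2)) = sqrt(164 + 1/(18*((2*(-1)*4 + 2)**2))) = sqrt(164 + 1/(18*((-8 + 2)**2))) = sqrt(164 + 1/(18*((-6)**2))) = sqrt(164 + (1/18)/36) = sqrt(164 + (1/18)*(1/36)) = sqrt(164 + 1/648) = sqrt(106273/648) = sqrt(212546)/36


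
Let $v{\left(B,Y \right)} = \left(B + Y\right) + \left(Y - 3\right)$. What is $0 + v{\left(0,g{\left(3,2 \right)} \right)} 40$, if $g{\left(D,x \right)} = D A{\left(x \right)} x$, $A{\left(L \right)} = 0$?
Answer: $-120$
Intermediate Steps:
$g{\left(D,x \right)} = 0$ ($g{\left(D,x \right)} = D 0 x = 0 x = 0$)
$v{\left(B,Y \right)} = -3 + B + 2 Y$ ($v{\left(B,Y \right)} = \left(B + Y\right) + \left(-3 + Y\right) = -3 + B + 2 Y$)
$0 + v{\left(0,g{\left(3,2 \right)} \right)} 40 = 0 + \left(-3 + 0 + 2 \cdot 0\right) 40 = 0 + \left(-3 + 0 + 0\right) 40 = 0 - 120 = -120$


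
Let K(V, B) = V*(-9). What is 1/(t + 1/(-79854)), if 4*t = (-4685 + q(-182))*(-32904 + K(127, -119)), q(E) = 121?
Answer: 79854/3102138406457 ≈ 2.5742e-8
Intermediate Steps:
K(V, B) = -9*V
t = 38847627 (t = ((-4685 + 121)*(-32904 - 9*127))/4 = (-4564*(-32904 - 1143))/4 = (-4564*(-34047))/4 = (¼)*155390508 = 38847627)
1/(t + 1/(-79854)) = 1/(38847627 + 1/(-79854)) = 1/(38847627 - 1/79854) = 1/(3102138406457/79854) = 79854/3102138406457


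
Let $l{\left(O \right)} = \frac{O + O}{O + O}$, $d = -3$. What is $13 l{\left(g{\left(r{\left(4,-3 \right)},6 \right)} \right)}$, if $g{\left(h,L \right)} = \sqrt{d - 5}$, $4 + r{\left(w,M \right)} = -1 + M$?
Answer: $13$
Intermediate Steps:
$r{\left(w,M \right)} = -5 + M$ ($r{\left(w,M \right)} = -4 + \left(-1 + M\right) = -5 + M$)
$g{\left(h,L \right)} = 2 i \sqrt{2}$ ($g{\left(h,L \right)} = \sqrt{-3 - 5} = \sqrt{-8} = 2 i \sqrt{2}$)
$l{\left(O \right)} = 1$ ($l{\left(O \right)} = \frac{2 O}{2 O} = 2 O \frac{1}{2 O} = 1$)
$13 l{\left(g{\left(r{\left(4,-3 \right)},6 \right)} \right)} = 13 \cdot 1 = 13$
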